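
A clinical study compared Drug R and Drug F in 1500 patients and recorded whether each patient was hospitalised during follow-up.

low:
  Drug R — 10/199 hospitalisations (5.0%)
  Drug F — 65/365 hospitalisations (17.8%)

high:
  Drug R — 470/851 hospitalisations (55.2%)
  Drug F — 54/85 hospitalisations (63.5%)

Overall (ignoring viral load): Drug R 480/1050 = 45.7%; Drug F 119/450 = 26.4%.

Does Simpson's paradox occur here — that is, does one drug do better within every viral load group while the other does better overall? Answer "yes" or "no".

Within each viral load level (low 5.0% vs 17.8%; high 55.2% vs 63.5%), Drug R has the lower rate every time. Pooled: 45.7% vs 26.4% — Drug F has the lower rate overall. The two comparisons disagree.

yes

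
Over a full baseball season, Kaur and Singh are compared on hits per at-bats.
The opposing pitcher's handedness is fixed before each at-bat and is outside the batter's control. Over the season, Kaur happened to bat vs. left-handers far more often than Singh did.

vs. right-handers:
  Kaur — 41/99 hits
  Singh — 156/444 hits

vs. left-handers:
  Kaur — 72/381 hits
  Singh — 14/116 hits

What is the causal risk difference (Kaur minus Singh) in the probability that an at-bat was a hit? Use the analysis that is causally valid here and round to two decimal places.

The stratified and pooled comparisons disagree (Kaur wins within each pitcher handedness; Singh wins overall), so the answer turns on the causal role of pitcher handedness.
The imbalance in pitcher handedness arose from how at-bats were allocated, not from anything the player did; and pitcher handedness independently affects the outcome. The pooled gap is confounded — condition on pitcher handedness.
Adjusting over the population distribution of pitcher handedness: 0.522·(0.414−0.351) + 0.478·(0.189−0.121) = +0.065.

+0.07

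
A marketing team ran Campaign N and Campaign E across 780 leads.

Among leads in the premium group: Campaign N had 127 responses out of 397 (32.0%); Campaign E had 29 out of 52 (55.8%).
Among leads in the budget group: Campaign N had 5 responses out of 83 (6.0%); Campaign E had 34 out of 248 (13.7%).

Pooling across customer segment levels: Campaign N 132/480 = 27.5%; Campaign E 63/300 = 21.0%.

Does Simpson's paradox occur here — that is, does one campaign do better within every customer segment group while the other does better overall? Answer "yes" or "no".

Within each customer segment level (premium 32.0% vs 55.8%; budget 6.0% vs 13.7%), Campaign E has the higher rate every time. Pooled: 27.5% vs 21.0% — Campaign N has the higher rate overall. The two comparisons disagree.

yes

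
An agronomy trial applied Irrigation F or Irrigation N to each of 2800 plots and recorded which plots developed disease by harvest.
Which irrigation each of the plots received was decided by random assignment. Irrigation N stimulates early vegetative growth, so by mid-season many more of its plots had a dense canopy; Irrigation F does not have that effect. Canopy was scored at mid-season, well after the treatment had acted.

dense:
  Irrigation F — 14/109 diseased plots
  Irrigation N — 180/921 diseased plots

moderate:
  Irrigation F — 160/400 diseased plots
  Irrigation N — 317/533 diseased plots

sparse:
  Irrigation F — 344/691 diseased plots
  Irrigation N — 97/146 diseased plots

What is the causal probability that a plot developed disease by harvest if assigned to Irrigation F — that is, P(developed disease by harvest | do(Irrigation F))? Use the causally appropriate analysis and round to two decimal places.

The mid-season canopy-specific comparison favours Irrigation F throughout, but the pooled figures favour Irrigation N. The question is whether to condition on mid-season canopy.
Mid-season canopy here is a post-treatment variable shaped by the irrigation; conditioning on it would introduce bias rather than remove it. The overall comparison is the causal one.
So P(outcome | do(Irrigation F)) is just the pooled rate for Irrigation F: 518/1200 = 0.432.

0.43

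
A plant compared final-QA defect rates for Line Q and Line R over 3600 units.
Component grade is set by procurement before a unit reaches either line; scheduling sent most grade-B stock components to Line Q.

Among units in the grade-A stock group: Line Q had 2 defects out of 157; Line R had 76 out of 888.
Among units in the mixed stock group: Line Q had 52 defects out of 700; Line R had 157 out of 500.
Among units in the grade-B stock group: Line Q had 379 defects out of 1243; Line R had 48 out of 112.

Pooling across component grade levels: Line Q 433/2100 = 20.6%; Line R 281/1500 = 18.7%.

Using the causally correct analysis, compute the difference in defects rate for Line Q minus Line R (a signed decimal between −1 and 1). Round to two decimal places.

-0.15

Component grade differs across lines for reasons unrelated to any effect of the line itself, and it separately predicts the outcome — a classic confounder. We must compare within component grade levels.
Adjusting over the population distribution of component grade: 0.290·(0.013−0.086) + 0.333·(0.074−0.314) + 0.376·(0.305−0.429) = -0.148.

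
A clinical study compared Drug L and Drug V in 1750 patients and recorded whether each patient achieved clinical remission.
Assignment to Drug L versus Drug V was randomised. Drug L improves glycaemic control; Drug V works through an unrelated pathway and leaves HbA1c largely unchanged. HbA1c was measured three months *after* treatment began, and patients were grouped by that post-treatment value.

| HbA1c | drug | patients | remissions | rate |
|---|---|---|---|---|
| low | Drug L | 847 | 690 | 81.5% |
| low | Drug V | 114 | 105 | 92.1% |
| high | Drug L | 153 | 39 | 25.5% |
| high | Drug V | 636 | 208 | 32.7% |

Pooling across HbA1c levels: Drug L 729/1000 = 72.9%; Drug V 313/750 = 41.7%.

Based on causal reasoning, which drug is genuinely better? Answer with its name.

Drug L

The HbA1c-specific comparison favours Drug V throughout, but the pooled figures favour Drug L. The question is whether to condition on HbA1c.
HbA1c is recorded after the drug and is itself shifted by it — it sits on the causal path from drug to outcome. Conditioning on a mediator would strip out part of the effect we want; the pooled comparison gives the total causal effect.
Pooled: Drug L 72.9% vs Drug V 41.7%; Drug L is higher overall.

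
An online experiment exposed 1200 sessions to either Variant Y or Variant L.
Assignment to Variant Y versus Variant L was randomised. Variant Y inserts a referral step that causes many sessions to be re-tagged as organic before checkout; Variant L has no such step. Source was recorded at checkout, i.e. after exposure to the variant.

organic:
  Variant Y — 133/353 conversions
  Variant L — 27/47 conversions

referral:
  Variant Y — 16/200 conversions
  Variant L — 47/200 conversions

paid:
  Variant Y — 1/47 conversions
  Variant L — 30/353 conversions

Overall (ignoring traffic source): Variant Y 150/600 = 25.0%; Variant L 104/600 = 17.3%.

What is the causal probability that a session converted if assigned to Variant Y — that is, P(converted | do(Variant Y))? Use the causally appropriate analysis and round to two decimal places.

0.25

Variant L is higher inside every traffic source stratum but Variant Y is higher in aggregate. Whether to stratify depends on how traffic source relates to the variant.
Traffic source is recorded after the variant and is itself shifted by it — it sits on the causal path from variant to outcome. Conditioning on a mediator would strip out part of the effect we want; the pooled comparison gives the total causal effect.
So P(outcome | do(Variant Y)) is just the pooled rate for Variant Y: 150/600 = 0.250.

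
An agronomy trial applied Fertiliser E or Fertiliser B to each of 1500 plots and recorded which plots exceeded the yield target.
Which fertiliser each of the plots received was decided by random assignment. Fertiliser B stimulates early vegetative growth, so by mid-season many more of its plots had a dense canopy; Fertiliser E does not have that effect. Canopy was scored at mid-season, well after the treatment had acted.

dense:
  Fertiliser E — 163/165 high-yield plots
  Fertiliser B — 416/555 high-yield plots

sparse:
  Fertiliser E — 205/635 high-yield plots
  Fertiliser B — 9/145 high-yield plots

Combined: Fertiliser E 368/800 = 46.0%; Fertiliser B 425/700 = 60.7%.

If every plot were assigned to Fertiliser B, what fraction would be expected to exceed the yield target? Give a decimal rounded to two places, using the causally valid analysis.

0.61

Mid-season canopy lies on the pathway fertiliser → mid-season canopy → outcome, so adjusting for it blocks the indirect effect. For the total causal effect of fertiliser, use the unadjusted pooled rates.
So P(outcome | do(Fertiliser B)) is just the pooled rate for Fertiliser B: 425/700 = 0.607.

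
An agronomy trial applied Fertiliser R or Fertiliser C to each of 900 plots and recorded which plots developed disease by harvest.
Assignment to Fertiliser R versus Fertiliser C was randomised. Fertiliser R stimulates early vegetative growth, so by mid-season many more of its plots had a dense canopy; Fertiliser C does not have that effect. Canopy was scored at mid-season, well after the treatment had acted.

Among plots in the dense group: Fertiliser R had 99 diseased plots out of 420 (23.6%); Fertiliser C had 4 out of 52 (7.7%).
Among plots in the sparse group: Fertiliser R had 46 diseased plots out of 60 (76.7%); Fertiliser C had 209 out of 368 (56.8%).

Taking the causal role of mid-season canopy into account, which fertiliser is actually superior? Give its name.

Fertiliser C is lower inside every mid-season canopy stratum but Fertiliser R is lower in aggregate. Whether to stratify depends on how mid-season canopy relates to the fertiliser.
Stratifying would compare fertilisers among plots the fertilisers themselves sorted into mid-season canopy groups — a form of selection on an intermediate. The unconditioned pooled rates give the total causal effect.
Pooled: Fertiliser R 30.2% vs Fertiliser C 50.7%; Fertiliser R is lower overall.

Fertiliser R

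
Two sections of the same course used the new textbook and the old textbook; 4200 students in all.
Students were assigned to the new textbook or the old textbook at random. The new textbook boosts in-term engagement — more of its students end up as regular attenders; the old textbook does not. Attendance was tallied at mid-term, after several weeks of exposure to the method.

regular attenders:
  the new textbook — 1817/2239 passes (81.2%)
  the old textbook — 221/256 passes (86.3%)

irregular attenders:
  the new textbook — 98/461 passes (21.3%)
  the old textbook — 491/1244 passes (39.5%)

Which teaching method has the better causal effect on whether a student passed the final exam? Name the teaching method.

The stratified and pooled comparisons disagree (the old textbook wins within each mid-term attendance; the new textbook wins overall), so the answer turns on the causal role of mid-term attendance.
Mid-term attendance is downstream of the teaching method. One should not condition on a consequence of treatment, so the overall rates are the right comparison.
Pooled: the new textbook 70.9% vs the old textbook 47.5%; the new textbook is higher overall.

the new textbook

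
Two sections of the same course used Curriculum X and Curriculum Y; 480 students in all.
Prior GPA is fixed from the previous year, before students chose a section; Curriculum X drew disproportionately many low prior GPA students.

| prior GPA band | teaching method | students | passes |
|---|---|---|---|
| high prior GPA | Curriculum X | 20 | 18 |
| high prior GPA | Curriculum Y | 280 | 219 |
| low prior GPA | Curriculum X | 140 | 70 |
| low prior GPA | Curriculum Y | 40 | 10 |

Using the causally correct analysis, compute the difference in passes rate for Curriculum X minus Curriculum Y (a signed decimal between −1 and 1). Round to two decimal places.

Nothing the teaching method does changes prior GPA band; the imbalance is an allocation artefact. With prior GPA band also predicting the outcome, the pooled figure is confounded, and the within-stratum comparison is the causal one.
Adjusting over the population distribution of prior GPA band: 0.625·(0.900−0.782) + 0.375·(0.500−0.250) = +0.167.

+0.17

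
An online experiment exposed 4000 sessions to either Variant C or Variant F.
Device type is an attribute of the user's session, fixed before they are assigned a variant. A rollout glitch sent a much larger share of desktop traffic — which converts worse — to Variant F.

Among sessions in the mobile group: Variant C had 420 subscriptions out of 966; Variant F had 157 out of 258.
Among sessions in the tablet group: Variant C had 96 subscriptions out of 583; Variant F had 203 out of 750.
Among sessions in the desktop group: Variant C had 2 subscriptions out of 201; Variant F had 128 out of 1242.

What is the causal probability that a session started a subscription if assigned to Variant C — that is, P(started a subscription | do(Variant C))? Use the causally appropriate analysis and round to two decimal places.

0.19

Within every device type level Variant F has the higher rate, yet pooled Variant C does — Simpson's reversal.
Device type is set before the variant has any effect — it is not caused by the variant — and it independently drives the outcome. That makes it a confounder, so the causal comparison is within device type levels.
Standardising Variant C to the population device type mix: 0.306·420/966 + 0.333·96/583 + 0.361·2/201 = 0.192.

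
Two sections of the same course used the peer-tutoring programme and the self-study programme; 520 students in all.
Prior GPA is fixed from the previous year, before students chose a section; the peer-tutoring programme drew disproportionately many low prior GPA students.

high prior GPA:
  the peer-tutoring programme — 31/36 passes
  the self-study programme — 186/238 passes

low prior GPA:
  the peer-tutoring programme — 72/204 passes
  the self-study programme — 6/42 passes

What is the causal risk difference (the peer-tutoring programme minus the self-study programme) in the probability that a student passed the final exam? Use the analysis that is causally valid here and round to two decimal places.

+0.14

The imbalance in prior GPA band arose from how students were allocated, not from anything the teaching method did; and prior GPA band independently affects the outcome. The pooled gap is confounded — condition on prior GPA band.
Adjusting over the population distribution of prior GPA band: 0.527·(0.861−0.782) + 0.473·(0.353−0.143) = +0.141.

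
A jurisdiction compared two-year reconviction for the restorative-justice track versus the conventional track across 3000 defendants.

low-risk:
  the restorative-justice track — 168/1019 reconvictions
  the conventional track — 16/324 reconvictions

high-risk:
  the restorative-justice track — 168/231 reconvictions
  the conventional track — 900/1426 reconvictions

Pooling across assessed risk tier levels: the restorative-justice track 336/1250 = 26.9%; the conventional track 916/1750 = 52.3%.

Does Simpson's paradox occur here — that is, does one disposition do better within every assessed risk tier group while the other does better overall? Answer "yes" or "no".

Within each assessed risk tier level (low-risk 16.5% vs 4.9%; high-risk 72.7% vs 63.1%), the conventional track has the lower rate every time. Pooled: 26.9% vs 52.3% — the restorative-justice track has the lower rate overall. The two comparisons disagree.

yes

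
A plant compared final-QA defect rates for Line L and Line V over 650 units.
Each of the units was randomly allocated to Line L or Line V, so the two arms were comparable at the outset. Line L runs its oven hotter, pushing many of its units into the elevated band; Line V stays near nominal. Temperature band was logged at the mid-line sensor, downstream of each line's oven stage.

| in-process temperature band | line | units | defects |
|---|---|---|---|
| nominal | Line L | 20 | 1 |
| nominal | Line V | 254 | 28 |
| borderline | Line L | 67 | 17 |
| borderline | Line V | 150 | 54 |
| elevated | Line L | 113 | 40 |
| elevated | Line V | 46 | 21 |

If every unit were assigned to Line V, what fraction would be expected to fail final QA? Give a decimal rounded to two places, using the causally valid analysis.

Because the line influences in-process temperature band, in-process temperature band is a post-treatment mediator, not a confounder. Stratifying on it would bias the estimate; the causal effect is the crude pooled difference.
So P(outcome | do(Line V)) is just the pooled rate for Line V: 103/450 = 0.229.

0.23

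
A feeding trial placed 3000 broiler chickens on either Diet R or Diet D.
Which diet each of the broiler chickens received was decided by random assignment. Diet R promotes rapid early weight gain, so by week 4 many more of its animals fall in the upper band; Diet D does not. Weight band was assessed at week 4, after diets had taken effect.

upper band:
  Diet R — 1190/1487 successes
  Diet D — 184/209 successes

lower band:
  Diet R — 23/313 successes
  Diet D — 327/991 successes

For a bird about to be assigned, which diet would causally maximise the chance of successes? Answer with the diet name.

Diet R

Within every week-4 weight band level Diet D has the higher rate, yet pooled Diet R does — Simpson's reversal.
Week-4 weight band lies on the pathway diet → week-4 weight band → outcome, so adjusting for it blocks the indirect effect. For the total causal effect of diet, use the unadjusted pooled rates.
Pooled: Diet R 67.4% vs Diet D 42.6%; Diet R is higher overall.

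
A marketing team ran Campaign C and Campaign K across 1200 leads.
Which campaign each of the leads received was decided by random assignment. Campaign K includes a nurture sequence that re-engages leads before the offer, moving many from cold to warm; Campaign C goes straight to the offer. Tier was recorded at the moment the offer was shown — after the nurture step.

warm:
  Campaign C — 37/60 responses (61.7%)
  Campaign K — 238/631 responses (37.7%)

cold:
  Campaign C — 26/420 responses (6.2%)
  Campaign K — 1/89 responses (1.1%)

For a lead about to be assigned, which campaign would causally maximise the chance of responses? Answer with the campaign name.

Campaign K

Engagement tier is downstream of the campaign. One should not condition on a consequence of treatment, so the overall rates are the right comparison.
Pooled: Campaign C 13.1% vs Campaign K 33.2%; Campaign K is higher overall.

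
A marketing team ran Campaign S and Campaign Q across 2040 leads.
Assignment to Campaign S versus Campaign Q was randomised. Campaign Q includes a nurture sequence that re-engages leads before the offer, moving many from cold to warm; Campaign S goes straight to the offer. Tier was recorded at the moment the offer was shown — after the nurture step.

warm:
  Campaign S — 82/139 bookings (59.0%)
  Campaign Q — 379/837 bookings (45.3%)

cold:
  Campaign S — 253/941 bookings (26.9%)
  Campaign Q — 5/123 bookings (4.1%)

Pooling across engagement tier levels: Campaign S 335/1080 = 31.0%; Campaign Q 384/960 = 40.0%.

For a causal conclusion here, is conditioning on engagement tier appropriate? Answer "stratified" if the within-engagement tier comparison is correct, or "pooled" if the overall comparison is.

pooled

Engagement tier is recorded after the campaign and is itself shifted by it — it sits on the causal path from campaign to outcome. Conditioning on a mediator would strip out part of the effect we want; the pooled comparison gives the total causal effect.
Pooled: Campaign S 31.0% vs Campaign Q 40.0%; Campaign Q is higher overall.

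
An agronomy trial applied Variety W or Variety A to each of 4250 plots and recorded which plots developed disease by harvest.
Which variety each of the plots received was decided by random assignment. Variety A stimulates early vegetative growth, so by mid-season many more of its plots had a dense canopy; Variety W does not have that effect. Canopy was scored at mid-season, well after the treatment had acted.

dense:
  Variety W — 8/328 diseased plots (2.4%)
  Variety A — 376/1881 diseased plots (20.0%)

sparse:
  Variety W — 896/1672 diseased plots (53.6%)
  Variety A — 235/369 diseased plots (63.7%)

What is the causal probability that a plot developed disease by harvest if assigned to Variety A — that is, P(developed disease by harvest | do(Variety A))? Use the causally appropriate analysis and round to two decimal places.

0.27

Variety W is lower inside every mid-season canopy stratum but Variety A is lower in aggregate. Whether to stratify depends on how mid-season canopy relates to the variety.
Mid-season canopy is recorded after the variety and is itself shifted by it — it sits on the causal path from variety to outcome. Conditioning on a mediator would strip out part of the effect we want; the pooled comparison gives the total causal effect.
So P(outcome | do(Variety A)) is just the pooled rate for Variety A: 611/2250 = 0.272.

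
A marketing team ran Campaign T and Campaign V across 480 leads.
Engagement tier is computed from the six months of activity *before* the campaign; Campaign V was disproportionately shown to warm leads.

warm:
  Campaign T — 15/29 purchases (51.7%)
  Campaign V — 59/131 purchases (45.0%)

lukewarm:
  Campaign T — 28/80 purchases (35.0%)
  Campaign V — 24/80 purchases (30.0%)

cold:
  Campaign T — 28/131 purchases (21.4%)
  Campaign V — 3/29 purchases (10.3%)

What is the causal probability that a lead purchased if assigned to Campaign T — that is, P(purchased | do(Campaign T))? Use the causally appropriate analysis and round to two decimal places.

0.36

Here engagement tier is a common cause — it drives both which campaign a case falls under and the outcome. The crude comparison mixes populations; the stratum-specific rates are the causally relevant ones.
Standardising Campaign T to the population engagement tier mix: 0.333·15/29 + 0.333·28/80 + 0.333·28/131 = 0.360.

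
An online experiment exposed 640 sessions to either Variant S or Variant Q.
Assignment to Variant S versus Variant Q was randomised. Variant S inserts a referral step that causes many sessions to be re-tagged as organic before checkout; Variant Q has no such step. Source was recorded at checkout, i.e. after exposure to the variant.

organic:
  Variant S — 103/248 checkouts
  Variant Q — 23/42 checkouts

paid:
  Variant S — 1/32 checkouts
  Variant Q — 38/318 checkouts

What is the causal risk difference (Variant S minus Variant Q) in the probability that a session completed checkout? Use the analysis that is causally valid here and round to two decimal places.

+0.20

Because the variant influences traffic source, traffic source is a post-treatment mediator, not a confounder. Stratifying on it would bias the estimate; the causal effect is the crude pooled difference.
The causal difference is the pooled difference: 0.371 − 0.169 = +0.202.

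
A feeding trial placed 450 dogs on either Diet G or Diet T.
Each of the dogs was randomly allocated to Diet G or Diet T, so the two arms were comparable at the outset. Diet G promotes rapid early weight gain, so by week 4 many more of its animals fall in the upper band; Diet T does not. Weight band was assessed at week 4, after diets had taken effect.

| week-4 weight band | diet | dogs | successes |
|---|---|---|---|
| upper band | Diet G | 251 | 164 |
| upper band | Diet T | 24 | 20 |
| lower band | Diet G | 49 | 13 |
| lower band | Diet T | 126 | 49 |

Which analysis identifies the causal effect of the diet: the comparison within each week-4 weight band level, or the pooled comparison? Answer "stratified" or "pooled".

pooled

Week-4 weight band is downstream of the diet. One should not condition on a consequence of treatment, so the overall rates are the right comparison.
Pooled: Diet G 59.0% vs Diet T 46.0%; Diet G is higher overall.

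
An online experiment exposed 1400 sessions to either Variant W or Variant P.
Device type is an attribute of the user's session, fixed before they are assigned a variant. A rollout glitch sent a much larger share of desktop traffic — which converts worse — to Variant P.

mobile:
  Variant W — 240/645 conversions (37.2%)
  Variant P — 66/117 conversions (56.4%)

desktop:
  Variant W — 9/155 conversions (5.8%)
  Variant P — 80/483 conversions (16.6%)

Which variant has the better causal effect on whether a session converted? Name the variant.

Variant P

The device type-specific comparison favours Variant P throughout, but the pooled figures favour Variant W. The question is whether to condition on device type.
Here device type is a common cause — it drives both which variant a case falls under and the outcome. The crude comparison mixes populations; the stratum-specific rates are the causally relevant ones.
Within each level — mobile: 37.2% vs 56.4%; desktop: 5.8% vs 16.6% — Variant P is higher every time.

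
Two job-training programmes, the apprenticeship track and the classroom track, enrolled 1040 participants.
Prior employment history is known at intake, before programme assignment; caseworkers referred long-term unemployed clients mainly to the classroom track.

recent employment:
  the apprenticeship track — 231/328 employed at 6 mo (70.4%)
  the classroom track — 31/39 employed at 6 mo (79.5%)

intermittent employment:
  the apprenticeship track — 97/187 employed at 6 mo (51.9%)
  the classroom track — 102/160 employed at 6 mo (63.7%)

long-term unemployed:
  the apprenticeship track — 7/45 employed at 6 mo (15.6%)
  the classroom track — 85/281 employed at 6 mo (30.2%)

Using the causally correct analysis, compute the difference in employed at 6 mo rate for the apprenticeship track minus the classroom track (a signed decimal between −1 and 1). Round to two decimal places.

-0.12

Here prior employment history is a common cause — it drives both which programme a case falls under and the outcome. The crude comparison mixes populations; the stratum-specific rates are the causally relevant ones.
Adjusting over the population distribution of prior employment history: 0.353·(0.704−0.795) + 0.334·(0.519−0.637) + 0.313·(0.156−0.302) = -0.118.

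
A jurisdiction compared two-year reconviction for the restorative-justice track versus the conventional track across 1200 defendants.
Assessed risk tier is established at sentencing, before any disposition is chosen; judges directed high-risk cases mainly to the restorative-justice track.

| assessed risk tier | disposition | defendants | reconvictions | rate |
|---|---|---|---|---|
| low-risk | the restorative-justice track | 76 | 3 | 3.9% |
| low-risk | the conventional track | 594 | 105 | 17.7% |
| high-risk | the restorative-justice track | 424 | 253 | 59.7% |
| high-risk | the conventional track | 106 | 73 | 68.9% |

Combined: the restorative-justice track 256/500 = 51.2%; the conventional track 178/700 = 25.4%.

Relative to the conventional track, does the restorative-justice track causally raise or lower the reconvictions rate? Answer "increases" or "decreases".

The assessed risk tier-specific comparison favours the restorative-justice track throughout, but the pooled figures favour the conventional track. The question is whether to condition on assessed risk tier.
Nothing the disposition does changes assessed risk tier; the imbalance is an allocation artefact. With assessed risk tier also predicting the outcome, the pooled figure is confounded, and the within-stratum comparison is the causal one.
Within each level — low-risk: 3.9% vs 17.7%; high-risk: 59.7% vs 68.9% — the restorative-justice track is lower every time.

decreases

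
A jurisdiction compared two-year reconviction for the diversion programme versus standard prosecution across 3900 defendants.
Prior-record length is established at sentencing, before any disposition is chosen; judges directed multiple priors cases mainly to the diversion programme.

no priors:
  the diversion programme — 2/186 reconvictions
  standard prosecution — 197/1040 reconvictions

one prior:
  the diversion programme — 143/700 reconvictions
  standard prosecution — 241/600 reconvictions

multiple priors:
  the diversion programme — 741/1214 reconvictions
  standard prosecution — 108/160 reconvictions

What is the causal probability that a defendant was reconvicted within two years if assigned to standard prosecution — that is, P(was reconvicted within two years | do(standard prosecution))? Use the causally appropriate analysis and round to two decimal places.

0.43

Prior-record length satisfies the back-door criterion: it is not a descendant of the disposition, and it blocks the spurious path from disposition to outcome. Adjusting for it (i.e., using the within-prior-record length rates) gives the causal effect.
Standardising standard prosecution to the population prior-record length mix: 0.314·197/1040 + 0.333·241/600 + 0.352·108/160 = 0.431.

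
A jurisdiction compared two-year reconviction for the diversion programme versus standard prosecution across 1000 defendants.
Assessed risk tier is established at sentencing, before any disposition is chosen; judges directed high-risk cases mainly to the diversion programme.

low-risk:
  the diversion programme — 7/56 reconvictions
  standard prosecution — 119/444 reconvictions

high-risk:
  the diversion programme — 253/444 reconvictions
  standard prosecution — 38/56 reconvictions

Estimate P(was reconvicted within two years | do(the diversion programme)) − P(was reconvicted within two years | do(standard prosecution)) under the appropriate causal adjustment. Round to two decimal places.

-0.13

Assessed risk tier satisfies the back-door criterion: it is not a descendant of the disposition, and it blocks the spurious path from disposition to outcome. Adjusting for it (i.e., using the within-assessed risk tier rates) gives the causal effect.
Adjusting over the population distribution of assessed risk tier: 0.500·(0.125−0.268) + 0.500·(0.570−0.679) = -0.126.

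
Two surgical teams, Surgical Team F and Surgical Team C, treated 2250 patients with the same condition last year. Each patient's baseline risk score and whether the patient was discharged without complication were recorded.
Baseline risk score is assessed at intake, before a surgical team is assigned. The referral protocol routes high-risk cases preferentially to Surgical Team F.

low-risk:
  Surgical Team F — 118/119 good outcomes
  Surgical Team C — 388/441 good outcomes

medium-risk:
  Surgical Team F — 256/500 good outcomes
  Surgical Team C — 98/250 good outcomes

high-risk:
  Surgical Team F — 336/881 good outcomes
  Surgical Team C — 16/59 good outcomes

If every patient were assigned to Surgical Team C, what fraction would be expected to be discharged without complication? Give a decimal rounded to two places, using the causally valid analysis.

The baseline risk score-specific comparison favours Surgical Team F throughout, but the pooled figures favour Surgical Team C. The question is whether to condition on baseline risk score.
Here baseline risk score is a common cause — it drives both which surgical team a case falls under and the outcome. The crude comparison mixes populations; the stratum-specific rates are the causally relevant ones.
Standardising Surgical Team C to the population baseline risk score mix: 0.249·388/441 + 0.333·98/250 + 0.418·16/59 = 0.463.

0.46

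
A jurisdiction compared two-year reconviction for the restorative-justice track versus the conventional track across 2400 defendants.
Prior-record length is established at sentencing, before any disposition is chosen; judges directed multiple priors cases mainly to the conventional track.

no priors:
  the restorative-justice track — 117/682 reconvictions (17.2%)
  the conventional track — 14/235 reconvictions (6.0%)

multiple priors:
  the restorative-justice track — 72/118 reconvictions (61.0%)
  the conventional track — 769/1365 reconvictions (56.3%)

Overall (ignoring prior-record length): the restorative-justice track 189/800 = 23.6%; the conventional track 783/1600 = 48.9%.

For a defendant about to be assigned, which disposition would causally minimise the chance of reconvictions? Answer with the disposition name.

the conventional track

Here prior-record length is a common cause — it drives both which disposition a case falls under and the outcome. The crude comparison mixes populations; the stratum-specific rates are the causally relevant ones.
Within each level — no priors: 17.2% vs 6.0%; multiple priors: 61.0% vs 56.3% — the conventional track is lower every time.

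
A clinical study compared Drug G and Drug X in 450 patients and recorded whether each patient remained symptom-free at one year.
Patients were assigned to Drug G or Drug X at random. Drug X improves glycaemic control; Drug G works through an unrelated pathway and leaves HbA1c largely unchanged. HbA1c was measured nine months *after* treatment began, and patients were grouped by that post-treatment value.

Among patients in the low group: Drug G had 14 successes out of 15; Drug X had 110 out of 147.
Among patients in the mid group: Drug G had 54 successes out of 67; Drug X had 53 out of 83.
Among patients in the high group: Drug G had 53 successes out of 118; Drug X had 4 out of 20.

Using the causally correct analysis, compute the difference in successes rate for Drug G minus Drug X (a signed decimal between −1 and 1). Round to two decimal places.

-0.06

Drug G is higher inside every HbA1c stratum but Drug X is higher in aggregate. Whether to stratify depends on how HbA1c relates to the drug.
HbA1c here is a post-treatment variable shaped by the drug; conditioning on it would introduce bias rather than remove it. The overall comparison is the causal one.
The causal difference is the pooled difference: 0.605 − 0.668 = -0.063.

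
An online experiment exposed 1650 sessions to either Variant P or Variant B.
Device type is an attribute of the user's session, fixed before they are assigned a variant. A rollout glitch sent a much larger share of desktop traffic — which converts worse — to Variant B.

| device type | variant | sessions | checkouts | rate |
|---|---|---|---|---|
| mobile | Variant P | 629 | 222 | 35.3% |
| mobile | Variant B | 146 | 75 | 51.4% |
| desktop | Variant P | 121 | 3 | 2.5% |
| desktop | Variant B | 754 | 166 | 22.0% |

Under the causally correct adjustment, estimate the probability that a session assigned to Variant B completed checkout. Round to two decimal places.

0.36

The imbalance in device type arose from how sessions were allocated, not from anything the variant did; and device type independently affects the outcome. The pooled gap is confounded — condition on device type.
Standardising Variant B to the population device type mix: 0.470·75/146 + 0.530·166/754 = 0.358.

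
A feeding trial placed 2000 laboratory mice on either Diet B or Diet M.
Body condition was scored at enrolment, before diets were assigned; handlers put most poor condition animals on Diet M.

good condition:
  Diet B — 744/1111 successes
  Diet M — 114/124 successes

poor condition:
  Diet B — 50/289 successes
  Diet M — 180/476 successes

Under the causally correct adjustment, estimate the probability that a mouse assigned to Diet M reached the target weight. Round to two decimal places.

Within every starting body condition level Diet M has the higher rate, yet pooled Diet B does — Simpson's reversal.
Since starting body condition is a pre-existing factor (not a product of the diet) and it affects the outcome on its own, it is a confounder. The stratified rates, not the pooled rate, identify the causal effect.
Standardising Diet M to the population starting body condition mix: 0.618·114/124 + 0.383·180/476 = 0.712.

0.71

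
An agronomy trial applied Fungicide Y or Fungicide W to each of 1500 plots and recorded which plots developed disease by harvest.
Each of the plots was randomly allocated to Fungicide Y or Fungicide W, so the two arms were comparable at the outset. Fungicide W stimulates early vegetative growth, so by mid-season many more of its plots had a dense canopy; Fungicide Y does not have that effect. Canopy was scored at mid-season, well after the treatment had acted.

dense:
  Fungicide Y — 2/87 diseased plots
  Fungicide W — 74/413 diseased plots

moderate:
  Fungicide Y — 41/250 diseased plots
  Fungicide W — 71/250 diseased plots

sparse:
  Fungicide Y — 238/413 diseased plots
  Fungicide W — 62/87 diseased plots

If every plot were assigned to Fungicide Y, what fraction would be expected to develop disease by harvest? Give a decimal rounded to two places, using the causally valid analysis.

0.37

The stratified and pooled comparisons disagree (Fungicide Y wins within each mid-season canopy; Fungicide W wins overall), so the answer turns on the causal role of mid-season canopy.
Mid-season canopy is recorded after the fungicide and is itself shifted by it — it sits on the causal path from fungicide to outcome. Conditioning on a mediator would strip out part of the effect we want; the pooled comparison gives the total causal effect.
So P(outcome | do(Fungicide Y)) is just the pooled rate for Fungicide Y: 281/750 = 0.375.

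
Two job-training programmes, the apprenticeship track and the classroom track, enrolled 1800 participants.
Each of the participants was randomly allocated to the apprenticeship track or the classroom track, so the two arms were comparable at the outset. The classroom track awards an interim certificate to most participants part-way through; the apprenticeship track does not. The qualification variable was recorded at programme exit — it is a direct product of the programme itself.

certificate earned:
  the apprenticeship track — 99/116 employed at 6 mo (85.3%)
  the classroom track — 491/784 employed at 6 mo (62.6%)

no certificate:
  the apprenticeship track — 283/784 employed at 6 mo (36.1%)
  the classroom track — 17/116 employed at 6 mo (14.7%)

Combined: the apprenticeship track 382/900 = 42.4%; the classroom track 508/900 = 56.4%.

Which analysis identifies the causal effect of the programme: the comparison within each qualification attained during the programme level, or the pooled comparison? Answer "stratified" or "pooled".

pooled

The qualification attained during the programme-specific comparison favours the apprenticeship track throughout, but the pooled figures favour the classroom track. The question is whether to condition on qualification attained during the programme.
Qualification attained during the programme lies on the pathway programme → qualification attained during the programme → outcome, so adjusting for it blocks the indirect effect. For the total causal effect of programme, use the unadjusted pooled rates.
Pooled: the apprenticeship track 42.4% vs the classroom track 56.4%; the classroom track is higher overall.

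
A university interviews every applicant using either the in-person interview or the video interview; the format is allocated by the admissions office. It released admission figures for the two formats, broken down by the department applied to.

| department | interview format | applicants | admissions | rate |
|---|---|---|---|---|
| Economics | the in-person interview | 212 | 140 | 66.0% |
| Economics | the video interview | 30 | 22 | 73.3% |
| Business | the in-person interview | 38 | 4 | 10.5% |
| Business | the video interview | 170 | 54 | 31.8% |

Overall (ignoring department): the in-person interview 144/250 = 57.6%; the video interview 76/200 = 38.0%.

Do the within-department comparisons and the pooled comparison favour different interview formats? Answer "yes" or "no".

Within each department level (Economics 66.0% vs 73.3%; Business 10.5% vs 31.8%), the video interview has the higher rate every time. Pooled: 57.6% vs 38.0% — the in-person interview has the higher rate overall. The two comparisons disagree.

yes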